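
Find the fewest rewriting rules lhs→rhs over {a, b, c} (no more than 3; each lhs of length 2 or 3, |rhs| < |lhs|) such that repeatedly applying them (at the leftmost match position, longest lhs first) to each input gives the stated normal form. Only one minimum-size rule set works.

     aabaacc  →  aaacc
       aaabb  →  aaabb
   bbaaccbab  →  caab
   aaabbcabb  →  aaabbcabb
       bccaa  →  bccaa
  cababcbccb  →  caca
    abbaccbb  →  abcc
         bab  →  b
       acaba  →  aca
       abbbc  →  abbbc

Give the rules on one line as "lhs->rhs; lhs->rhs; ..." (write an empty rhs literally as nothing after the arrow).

  | aabaacc => aaacc
  | aaabb
  | bbaaccbab => baccbab => ccbab => caab
  | aaabbcabb

ba->; cb->a; cbb->c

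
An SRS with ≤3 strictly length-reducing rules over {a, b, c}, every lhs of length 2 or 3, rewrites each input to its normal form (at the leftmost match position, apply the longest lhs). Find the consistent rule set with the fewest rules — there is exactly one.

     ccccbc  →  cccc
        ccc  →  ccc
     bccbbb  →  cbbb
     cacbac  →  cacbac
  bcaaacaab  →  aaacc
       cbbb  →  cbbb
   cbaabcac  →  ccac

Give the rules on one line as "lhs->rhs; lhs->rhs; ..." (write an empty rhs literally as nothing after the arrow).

  | ccccbc => cccc
  | ccc
  | bccbbb => cbbb
  | cacbac

aab->c; bc->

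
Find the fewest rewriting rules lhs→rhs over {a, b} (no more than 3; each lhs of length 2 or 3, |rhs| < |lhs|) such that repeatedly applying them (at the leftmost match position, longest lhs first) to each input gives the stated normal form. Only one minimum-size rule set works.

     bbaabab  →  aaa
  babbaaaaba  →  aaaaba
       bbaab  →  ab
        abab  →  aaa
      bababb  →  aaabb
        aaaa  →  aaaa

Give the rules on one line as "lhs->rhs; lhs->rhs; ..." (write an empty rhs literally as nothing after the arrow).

baa->; bab->aa; bba->

  | bbaabab => abab => aaa
  | babbaaaaba => aabaaaaba => aaaaba
  | bbaab => ab
  | abab => aaa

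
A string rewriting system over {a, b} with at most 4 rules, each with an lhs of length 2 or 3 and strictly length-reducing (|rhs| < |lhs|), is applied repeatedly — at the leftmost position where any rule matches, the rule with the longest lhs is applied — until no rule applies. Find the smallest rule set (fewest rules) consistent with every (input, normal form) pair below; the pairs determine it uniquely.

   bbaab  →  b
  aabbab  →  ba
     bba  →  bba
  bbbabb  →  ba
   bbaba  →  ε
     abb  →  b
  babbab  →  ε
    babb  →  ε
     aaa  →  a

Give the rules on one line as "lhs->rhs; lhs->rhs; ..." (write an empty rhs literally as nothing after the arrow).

aa->; ab->; baa->aa; bab->a

  | bbaab => baab => aab => b
  | aabbab => bbab => ba
  | bba
  | bbbabb => bbab => ba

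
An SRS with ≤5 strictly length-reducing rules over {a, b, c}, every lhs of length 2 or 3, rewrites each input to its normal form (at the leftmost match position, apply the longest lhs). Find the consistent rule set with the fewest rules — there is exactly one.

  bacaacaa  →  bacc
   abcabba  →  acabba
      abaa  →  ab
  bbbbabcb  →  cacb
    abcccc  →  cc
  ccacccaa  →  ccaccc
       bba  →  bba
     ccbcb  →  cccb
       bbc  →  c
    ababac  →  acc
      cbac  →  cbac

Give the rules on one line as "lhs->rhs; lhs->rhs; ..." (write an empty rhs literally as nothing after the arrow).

aa->; bab->ca; bc->c; bcc->a

  | bacaacaa => baccaa => bacc
  | abcabba => acabba
  | abaa => ab
  | bbbbabcb => bbbcacb => bbcacb => bcacb => cacb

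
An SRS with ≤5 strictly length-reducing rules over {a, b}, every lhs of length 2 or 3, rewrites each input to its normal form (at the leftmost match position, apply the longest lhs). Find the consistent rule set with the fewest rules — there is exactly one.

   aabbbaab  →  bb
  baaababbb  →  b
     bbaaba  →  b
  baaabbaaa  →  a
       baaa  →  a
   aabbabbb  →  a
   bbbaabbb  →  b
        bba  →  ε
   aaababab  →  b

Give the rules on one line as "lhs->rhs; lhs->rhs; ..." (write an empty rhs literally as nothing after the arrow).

  | aabbbaab => bbbbaab => baab => aab => bb
  | baaababbb => aaababbb => bababbb => ababbb => aabbb => bbbb => b
  | bbaaba => aba => aa => b
  | baaabbaaa => aaabbaaa => babbaaa => abbaaa => aaa => ba => a

aa->b; ba->a; bba->; bbb->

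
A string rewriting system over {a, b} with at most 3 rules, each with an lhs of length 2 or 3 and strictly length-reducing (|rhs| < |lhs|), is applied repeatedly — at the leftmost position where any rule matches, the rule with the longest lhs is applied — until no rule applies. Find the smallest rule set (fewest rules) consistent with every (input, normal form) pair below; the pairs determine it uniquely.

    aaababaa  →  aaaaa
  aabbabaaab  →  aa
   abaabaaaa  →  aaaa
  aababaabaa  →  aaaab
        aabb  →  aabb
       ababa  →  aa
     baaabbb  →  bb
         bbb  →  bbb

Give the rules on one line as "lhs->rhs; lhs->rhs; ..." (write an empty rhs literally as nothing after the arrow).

baa->b; bab->; bba->

  | aaababaa => aaaaa
  | aabbabaaab => aabaaab => aabab => aa
  | abaabaaaa => abbaaaa => aaaa
  | aababaabaa => aaaabaa => aaaab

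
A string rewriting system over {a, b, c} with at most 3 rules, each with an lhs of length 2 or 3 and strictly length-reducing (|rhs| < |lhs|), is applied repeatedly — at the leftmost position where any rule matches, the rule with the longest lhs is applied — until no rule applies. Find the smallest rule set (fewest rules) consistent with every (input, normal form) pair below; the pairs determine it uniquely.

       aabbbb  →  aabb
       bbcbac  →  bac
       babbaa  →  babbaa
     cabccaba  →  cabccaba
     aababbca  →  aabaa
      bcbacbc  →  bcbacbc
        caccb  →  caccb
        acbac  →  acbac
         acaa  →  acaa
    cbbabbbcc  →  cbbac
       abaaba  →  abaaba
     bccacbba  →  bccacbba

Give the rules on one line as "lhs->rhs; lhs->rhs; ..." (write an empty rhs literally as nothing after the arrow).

  | aabbbb => aabbb => aabb
  | bbcbac => bac
  | babbaa
  | cabccaba

bbb->bb; bbc->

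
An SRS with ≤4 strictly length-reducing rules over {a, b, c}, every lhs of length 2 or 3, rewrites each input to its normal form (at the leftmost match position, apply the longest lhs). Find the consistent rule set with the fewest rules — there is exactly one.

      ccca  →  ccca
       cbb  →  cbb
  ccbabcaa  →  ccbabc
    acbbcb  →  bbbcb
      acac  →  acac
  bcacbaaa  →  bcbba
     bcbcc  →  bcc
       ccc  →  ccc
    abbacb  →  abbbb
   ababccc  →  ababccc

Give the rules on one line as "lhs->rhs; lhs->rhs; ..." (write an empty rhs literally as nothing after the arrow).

  | ccca
  | cbb
  | ccbabcaa => ccbabc
  | acbbcb => bbbcb

aa->; acb->bb; cbc->c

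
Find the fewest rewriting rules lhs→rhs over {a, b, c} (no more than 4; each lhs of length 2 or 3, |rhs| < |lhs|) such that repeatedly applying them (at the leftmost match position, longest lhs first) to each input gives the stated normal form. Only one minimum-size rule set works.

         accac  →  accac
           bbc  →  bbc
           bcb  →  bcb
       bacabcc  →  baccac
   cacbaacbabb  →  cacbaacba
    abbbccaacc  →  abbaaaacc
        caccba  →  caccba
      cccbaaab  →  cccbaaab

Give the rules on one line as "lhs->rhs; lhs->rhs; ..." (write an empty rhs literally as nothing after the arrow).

  | accac
  | bbc
  | bcb
  | bacabcc => baccac

abc->ca; bab->ba; bcc->aa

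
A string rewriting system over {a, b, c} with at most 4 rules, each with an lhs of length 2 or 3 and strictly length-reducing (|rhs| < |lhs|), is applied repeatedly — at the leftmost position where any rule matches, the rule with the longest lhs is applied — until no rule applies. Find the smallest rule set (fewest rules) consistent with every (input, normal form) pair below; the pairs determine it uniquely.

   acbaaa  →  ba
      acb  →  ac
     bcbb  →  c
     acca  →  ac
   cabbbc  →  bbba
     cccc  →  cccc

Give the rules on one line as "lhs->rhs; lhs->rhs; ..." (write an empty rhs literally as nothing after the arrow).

ab->c; bc->a; ca->b; cb->c

  | acbaaa => acaaa => abaa => caa => ba
  | acb => ac
  | bcbb => abb => cb => c
  | acca => acb => ac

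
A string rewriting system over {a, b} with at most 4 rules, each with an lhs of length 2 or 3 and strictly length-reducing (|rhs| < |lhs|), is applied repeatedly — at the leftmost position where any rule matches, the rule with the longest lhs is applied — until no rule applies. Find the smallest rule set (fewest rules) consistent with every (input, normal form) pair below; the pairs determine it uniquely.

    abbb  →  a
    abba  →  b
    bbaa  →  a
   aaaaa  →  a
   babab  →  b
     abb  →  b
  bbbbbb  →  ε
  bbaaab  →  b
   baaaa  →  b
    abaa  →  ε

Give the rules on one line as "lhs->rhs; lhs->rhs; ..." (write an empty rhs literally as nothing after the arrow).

aa->; ab->; ba->b; bb->a

  | abbb => bb => a
  | abba => ba => b
  | bbaa => aaa => a
  | aaaaa => aaa => a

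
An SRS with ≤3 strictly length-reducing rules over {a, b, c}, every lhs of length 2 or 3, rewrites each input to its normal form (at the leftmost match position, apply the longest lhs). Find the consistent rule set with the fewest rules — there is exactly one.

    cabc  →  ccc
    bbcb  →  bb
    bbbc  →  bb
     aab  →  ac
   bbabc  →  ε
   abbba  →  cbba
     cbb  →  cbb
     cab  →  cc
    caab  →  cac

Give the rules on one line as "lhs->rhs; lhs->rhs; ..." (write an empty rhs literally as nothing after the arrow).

  | cabc => ccc
  | bbcb => bb
  | bbbc => bb
  | aab => ac

ab->c; bc->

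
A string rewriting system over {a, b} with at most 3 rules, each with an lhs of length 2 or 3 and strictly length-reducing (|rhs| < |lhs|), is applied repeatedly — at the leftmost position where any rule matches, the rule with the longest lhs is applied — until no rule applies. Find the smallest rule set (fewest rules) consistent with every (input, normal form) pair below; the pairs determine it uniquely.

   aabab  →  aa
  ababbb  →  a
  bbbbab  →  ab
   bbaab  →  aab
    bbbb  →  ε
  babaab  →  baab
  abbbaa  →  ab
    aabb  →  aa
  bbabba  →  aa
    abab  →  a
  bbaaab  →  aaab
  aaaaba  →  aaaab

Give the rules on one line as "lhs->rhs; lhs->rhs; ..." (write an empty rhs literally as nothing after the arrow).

aba->ab; bab->b; bb->

  | aabab => aabb => aa
  | ababbb => abbbb => abb => a
  | bbbbab => bbab => ab
  | bbaab => aab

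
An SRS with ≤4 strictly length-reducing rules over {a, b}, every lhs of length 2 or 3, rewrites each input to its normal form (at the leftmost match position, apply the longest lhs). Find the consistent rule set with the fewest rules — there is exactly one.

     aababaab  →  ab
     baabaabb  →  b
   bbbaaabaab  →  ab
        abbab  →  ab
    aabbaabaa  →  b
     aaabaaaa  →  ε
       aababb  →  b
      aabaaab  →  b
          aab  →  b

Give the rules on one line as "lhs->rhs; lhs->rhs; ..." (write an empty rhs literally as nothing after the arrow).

  | aababaab => bbabaab => babaab => baab => ab
  | baabaabb => abaabb => aabb => bbb => bb => b
  | bbbaaabaab => bbaaabaab => baaabaab => aabaab => bbaab => baab => ab
  | abbab => abab => ab

aa->b; ba->; bb->b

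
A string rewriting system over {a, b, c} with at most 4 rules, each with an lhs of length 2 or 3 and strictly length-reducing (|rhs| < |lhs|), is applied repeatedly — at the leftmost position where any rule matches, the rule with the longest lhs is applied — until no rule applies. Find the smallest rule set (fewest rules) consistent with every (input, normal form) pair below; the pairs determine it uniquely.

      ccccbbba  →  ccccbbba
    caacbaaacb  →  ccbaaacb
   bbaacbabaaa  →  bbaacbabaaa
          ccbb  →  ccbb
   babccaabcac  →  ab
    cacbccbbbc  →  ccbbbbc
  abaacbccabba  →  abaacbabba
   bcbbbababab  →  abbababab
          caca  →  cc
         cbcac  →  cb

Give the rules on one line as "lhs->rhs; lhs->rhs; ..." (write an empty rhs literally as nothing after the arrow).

  | ccccbbba
  | caacbaaacb => cacbaaacb => ccbaaacb
  | bbaacbabaaa
  | ccbb

aab->; bcb->a; bcc->ab; ca->c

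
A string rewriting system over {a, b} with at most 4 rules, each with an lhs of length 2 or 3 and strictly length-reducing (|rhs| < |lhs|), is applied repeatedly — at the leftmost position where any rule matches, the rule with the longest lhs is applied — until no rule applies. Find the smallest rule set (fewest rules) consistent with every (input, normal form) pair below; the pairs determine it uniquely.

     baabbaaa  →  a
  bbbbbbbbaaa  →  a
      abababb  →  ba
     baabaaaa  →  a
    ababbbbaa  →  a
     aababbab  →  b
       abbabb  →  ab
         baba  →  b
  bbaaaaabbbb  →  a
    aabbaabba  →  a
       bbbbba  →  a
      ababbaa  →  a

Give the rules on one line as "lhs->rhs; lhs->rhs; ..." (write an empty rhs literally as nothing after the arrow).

  | baabbaaa => bbbbaaa => abbaaa => aaaaa => aaaa => aaa => aa => a
  | bbbbbbbbaaa => abbbbbbaaa => aabbbbaaa => bbbbbaaa => abbbaaa => aabaaa => bbaaa => aaaa => aaa => aa => a
  | abababb => babb => baa => ba
  | baabaaaa => bbbaaaa => abaaaa => aaa => aa => a

aa->a; aab->bb; aba->; bb->a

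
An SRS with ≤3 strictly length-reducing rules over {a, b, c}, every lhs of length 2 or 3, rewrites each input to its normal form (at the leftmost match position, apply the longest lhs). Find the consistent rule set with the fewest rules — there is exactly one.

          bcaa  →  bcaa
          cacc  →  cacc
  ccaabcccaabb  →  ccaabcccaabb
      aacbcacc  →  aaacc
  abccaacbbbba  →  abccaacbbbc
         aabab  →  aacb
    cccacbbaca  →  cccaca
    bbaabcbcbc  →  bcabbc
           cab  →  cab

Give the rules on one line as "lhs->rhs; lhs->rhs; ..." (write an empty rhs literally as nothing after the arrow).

  | bcaa
  | cacc
  | ccaabcccaabb
  | aacbcacc => aaacc

ba->c; cbc->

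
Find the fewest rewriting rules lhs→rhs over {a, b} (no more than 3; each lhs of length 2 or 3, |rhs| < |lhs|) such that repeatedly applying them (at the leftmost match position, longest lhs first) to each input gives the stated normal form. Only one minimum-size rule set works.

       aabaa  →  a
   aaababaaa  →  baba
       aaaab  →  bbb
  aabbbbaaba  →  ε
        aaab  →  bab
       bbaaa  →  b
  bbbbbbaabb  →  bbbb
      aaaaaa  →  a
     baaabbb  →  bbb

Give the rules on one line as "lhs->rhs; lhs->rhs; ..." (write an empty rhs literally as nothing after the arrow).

  | aabaa => bbaa => a
  | aaababaaa => bababaaa => bababba => baba
  | aaaab => baab => bbb
  | aabbbbaaba => bbbbbaaba => bbbaba => bba => ε

aa->b; bba->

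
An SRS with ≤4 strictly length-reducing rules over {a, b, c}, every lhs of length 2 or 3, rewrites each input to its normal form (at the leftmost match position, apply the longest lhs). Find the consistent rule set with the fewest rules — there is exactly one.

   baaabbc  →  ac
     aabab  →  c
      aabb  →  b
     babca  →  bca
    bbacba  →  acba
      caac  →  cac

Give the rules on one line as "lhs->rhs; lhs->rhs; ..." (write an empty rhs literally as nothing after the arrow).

  | baaabbc => baabbc => babbc => bbc => ac
  | aabab => abab => cab => c
  | aabb => abb => b
  | babca => bca

aa->a; ab->; aba->ca; bb->a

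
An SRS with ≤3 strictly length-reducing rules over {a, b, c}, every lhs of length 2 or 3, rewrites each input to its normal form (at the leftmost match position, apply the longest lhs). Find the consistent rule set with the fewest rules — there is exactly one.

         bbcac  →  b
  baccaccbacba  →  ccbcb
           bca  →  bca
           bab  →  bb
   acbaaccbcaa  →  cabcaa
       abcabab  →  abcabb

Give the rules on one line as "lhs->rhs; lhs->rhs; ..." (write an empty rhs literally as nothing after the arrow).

  | bbcac => bbcc => ba => b
  | baccaccbacba => bccaccbacba => aaccbacba => accbacba => ccbacba => ccbcba => ccbcb
  | bca
  | bab => bb

ac->c; ba->b; bcc->a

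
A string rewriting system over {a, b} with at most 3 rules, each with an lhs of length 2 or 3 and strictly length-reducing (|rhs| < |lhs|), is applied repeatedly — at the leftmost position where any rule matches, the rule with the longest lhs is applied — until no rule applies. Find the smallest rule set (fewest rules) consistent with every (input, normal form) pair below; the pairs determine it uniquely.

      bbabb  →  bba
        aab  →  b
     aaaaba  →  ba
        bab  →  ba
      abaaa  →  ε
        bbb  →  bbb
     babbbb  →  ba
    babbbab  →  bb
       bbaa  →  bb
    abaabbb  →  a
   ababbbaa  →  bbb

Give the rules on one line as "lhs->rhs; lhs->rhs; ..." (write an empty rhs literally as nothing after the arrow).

aa->; ab->a

  | bbabb => bbab => bba
  | aab => b
  | aaaaba => aaba => ba
  | bab => ba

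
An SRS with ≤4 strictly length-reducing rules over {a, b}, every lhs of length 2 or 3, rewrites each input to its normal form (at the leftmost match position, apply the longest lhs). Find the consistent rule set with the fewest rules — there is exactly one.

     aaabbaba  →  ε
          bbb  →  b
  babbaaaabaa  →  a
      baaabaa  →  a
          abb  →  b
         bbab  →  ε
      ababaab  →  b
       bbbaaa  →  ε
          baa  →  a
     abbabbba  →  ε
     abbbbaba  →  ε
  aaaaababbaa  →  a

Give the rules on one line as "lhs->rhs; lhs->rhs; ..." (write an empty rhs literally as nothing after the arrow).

aa->; ab->; ba->; bb->

  | aaabbaba => abbaba => baba => ba => ε
  | bbb => b
  | babbaaaabaa => bbaaaabaa => aaaabaa => aabaa => baa => a
  | baaabaa => aabaa => baa => a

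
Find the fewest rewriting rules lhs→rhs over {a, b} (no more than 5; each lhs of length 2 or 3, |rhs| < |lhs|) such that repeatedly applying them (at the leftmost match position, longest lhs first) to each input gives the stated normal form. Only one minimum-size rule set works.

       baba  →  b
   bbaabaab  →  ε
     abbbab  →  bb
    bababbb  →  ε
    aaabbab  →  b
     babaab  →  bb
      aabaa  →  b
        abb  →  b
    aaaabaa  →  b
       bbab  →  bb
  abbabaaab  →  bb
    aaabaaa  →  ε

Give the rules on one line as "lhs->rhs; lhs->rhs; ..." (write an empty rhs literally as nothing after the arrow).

  | baba => bab => b
  | bbaabaab => bbbaab => aaab => ab => ε
  | abbbab => bbab => bb
  | bababbb => babbbb => bbbb => ab => ε

aa->; ab->; aba->ab; bbb->a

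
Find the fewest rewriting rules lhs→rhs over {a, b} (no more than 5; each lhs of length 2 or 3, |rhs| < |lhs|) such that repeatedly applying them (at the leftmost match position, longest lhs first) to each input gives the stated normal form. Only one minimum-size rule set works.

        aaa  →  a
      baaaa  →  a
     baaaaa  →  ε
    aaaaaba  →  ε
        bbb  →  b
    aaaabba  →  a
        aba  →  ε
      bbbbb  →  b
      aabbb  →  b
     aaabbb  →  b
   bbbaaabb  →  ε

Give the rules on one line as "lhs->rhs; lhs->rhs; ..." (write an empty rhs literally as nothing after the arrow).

aa->; ab->b; ba->; bb->

  | aaa => a
  | baaaa => aaa => a
  | baaaaa => aaaa => aa => ε
  | aaaaaba => aaaba => aba => ba => ε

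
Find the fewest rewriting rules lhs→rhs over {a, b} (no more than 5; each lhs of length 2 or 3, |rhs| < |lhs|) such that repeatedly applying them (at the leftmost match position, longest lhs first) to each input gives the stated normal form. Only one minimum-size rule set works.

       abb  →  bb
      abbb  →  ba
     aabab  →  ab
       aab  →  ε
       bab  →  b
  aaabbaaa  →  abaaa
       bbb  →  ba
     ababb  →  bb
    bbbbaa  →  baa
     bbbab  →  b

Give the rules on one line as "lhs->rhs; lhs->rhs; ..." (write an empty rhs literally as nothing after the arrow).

aab->; abb->bb; bab->b; bbb->ba

  | abb => bb
  | abbb => bbb => ba
  | aabab => ab
  | aab => ε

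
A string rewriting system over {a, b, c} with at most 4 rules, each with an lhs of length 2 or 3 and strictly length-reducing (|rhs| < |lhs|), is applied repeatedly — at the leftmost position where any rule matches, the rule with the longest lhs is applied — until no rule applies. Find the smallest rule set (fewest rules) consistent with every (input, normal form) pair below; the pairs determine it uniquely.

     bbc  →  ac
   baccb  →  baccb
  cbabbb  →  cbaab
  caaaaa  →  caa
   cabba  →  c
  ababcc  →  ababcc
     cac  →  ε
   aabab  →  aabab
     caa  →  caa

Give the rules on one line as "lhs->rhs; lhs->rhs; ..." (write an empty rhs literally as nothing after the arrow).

  | bbc => ac
  | baccb
  | cbabbb => cbaab
  | caaaaa => caa

aaa->; bb->a; cac->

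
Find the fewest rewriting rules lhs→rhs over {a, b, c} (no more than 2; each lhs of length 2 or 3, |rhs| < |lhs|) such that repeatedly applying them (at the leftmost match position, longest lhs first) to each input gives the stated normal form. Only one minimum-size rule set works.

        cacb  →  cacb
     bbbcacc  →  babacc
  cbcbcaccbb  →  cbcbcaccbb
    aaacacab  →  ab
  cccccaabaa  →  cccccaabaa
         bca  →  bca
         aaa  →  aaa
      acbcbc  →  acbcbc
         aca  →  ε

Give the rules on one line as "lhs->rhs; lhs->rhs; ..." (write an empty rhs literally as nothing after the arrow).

aca->; bbc->ab

  | cacb
  | bbbcacc => babacc
  | cbcbcaccbb
  | aaacacab => aacab => ab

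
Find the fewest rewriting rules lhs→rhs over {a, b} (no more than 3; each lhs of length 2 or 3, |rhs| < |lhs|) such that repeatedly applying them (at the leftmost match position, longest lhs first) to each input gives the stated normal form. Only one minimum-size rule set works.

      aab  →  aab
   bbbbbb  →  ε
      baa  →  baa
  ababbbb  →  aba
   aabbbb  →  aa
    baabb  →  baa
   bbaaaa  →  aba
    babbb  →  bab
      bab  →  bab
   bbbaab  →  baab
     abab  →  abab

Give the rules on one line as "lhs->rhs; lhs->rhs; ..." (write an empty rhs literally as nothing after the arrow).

aaa->ab; bb->

  | aab
  | bbbbbb => bbbb => bb => ε
  | baa
  | ababbbb => ababb => aba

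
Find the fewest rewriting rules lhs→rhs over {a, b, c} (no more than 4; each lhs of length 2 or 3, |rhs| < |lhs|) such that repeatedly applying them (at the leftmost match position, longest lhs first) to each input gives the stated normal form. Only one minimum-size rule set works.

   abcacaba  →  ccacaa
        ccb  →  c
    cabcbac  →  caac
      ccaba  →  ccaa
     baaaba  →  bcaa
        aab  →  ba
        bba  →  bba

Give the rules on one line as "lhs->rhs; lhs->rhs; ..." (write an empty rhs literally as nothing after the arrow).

  | abcacaba => ccacaba => ccacaa
  | ccb => c
  | cabcbac => cacbac => caac
  | ccaba => ccaa

aab->ba; ab->c; cab->ca; cb->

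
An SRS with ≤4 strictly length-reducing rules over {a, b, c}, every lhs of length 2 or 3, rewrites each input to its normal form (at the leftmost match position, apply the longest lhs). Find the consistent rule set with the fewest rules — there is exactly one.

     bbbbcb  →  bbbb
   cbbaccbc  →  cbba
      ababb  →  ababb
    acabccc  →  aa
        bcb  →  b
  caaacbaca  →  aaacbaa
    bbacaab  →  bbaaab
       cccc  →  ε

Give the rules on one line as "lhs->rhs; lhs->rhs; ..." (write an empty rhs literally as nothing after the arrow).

bc->; ca->a; cc->

  | bbbbcb => bbbb
  | cbbaccbc => cbbabc => cbba
  | ababb
  | acabccc => aabccc => aacc => aa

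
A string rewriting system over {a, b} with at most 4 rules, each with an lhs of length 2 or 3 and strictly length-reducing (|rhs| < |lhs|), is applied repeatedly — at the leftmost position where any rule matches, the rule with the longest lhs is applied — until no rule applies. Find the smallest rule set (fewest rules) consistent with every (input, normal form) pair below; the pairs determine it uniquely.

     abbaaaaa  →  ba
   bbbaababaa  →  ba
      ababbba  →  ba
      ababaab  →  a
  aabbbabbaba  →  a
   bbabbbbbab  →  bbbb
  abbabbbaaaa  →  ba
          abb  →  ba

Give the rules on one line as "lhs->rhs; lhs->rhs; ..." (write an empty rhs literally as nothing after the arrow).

  | abbaaaaa => baaaaaa => baaaaa => baaaa => baaa => baa => ba
  | bbbaababaa => bababaa => baabaa => babaa => baaa => baa => ba
  | ababbba => aabbba => abbba => baba => baa => ba
  | ababaab => aabaab => abaab => aaab => aab => ab => a

aa->a; ab->a; abb->ba; bba->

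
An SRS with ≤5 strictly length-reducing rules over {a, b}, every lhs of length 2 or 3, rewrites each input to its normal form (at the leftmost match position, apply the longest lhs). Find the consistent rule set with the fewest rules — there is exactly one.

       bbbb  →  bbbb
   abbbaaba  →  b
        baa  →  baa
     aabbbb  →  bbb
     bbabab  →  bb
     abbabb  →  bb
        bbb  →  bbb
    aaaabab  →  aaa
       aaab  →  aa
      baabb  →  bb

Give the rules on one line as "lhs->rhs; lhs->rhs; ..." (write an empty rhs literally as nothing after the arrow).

  | bbbb
  | abbbaaba => bbbaaba => baba => b
  | baa
  | aabbbb => abbb => bbb

aab->a; ab->b; aba->; bba->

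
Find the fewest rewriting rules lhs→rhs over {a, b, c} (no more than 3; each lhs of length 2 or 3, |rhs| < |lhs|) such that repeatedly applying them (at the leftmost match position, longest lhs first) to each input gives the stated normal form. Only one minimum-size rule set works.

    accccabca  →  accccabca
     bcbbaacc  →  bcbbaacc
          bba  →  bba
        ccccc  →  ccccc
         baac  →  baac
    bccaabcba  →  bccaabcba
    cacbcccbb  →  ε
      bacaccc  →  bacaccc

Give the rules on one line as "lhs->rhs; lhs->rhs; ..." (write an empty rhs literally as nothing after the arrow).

  | accccabca
  | bcbbaacc
  | bba
  | ccccc

acb->; ccb->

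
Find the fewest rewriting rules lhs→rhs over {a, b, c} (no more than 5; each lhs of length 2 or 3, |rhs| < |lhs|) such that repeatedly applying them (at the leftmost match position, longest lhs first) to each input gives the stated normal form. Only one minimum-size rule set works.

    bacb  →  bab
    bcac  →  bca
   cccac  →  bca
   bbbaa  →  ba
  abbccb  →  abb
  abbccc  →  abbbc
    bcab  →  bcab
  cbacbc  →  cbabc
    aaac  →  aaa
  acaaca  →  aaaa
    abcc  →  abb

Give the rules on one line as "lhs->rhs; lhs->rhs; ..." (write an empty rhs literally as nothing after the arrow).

  | bacb => bab
  | bcac => bca
  | cccac => bcac => bca
  | bbbaa => ba

ac->a; bba->; cc->b; ccb->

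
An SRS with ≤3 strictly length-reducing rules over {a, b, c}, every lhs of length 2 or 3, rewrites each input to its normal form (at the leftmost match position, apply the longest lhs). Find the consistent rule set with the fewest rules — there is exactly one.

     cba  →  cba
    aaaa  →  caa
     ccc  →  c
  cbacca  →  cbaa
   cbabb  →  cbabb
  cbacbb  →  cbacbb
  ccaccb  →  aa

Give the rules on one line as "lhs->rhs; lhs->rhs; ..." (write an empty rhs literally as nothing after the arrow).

  | cba
  | aaaa => caa
  | ccc => c
  | cbacca => cbaa

aaa->ca; cc->; ccb->a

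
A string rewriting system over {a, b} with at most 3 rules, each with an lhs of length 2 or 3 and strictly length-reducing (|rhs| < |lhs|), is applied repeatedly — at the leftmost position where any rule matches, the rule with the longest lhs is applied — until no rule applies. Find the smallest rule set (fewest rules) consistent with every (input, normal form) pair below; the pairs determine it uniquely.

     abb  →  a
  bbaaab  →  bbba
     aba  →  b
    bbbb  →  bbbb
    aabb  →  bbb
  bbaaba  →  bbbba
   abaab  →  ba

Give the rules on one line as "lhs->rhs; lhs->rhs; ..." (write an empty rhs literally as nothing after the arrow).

aa->b; ab->a

  | abb => ab => a
  | bbaaab => bbbab => bbba
  | aba => aa => b
  | bbbb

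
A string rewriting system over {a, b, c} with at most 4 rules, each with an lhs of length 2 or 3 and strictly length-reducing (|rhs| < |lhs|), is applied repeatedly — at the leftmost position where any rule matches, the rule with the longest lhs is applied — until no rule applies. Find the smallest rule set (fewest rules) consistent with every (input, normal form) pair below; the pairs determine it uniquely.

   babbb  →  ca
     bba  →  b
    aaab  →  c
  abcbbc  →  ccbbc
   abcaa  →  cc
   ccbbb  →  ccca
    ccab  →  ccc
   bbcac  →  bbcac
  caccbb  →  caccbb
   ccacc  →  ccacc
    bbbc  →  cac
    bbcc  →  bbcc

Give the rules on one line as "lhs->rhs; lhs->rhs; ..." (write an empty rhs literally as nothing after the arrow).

aa->; ab->c; ba->; bbb->ca

  | babbb => bbb => ca
  | bba => b
  | aaab => ab => c
  | abcbbc => ccbbc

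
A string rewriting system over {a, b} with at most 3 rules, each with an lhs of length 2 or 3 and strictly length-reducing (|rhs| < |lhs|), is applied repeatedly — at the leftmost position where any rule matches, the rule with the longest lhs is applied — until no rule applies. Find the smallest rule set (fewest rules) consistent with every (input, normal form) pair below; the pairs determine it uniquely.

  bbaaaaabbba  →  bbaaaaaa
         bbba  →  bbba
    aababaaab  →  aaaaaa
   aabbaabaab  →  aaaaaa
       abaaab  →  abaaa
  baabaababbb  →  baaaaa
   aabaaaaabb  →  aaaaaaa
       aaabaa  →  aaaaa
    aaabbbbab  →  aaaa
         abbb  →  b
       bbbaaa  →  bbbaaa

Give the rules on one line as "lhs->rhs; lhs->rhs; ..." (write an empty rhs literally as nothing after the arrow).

  | bbaaaaabbba => bbaaaaabba => bbaaaaaba => bbaaaaaa
  | bbba
  | aababaaab => aaabaaab => aaaaaab => aaaaaa
  | aabbaabaab => aabaabaab => aaaabaab => aaaaaab => aaaaaa

aab->aa; abb->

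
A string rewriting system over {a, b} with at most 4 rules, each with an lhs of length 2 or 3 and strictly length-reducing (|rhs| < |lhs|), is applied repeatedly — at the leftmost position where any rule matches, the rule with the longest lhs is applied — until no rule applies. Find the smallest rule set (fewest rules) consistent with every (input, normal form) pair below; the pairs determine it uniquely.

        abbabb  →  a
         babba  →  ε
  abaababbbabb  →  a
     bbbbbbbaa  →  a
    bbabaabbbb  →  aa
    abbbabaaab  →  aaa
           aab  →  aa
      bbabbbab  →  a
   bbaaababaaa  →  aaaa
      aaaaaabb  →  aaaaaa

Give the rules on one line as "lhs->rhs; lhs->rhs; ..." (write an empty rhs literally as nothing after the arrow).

ab->a; aba->; ba->a; bb->a

  | abbabb => ababb => bb => a
  | babba => abba => aba => ε
  | abaababbbabb => ababbbabb => bbbabb => ababb => bb => a
  | bbbbbbbaa => abbbbbaa => abbbbaa => abbbaa => abbaa => abaa => a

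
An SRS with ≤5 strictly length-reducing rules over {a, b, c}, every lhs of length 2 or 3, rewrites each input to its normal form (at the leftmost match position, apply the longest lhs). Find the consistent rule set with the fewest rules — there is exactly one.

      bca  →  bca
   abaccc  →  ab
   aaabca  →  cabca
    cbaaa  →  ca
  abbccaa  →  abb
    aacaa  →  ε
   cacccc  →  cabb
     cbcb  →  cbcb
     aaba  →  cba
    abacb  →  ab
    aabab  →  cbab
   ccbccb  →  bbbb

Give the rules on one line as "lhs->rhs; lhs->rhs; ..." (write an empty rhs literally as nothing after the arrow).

aa->c; baa->; bac->; cc->b

  | bca
  | abaccc => acc => ab
  | aaabca => cabca
  | cbaaa => ca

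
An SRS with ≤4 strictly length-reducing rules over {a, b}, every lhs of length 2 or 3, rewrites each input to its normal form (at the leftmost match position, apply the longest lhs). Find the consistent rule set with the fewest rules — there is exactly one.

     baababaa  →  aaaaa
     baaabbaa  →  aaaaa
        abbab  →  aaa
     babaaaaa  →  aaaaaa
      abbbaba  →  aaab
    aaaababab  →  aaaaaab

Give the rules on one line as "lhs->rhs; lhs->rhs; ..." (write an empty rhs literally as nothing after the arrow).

  | baababaa => aababaa => aaabaa => aaaaa
  | baaabbaa => aaabbaa => aaaaba => aaaaa
  | abbab => aabb => aaa
  | babaaaaa => abaaaaa => aaaaaa

ba->a; bb->a; bba->ab; bbb->bb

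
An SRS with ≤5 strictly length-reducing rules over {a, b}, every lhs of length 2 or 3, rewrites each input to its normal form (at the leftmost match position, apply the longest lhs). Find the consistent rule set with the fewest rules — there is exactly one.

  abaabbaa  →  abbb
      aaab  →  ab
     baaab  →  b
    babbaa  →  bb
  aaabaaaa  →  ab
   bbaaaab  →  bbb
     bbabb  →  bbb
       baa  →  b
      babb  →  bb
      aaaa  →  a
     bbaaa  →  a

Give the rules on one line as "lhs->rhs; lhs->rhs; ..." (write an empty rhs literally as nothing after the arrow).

aa->a; ba->a; baa->b; bab->b

  | abaabbaa => abbbaa => abbb
  | aaab => aab => ab
  | baaab => bab => b
  | babbaa => bbaa => bb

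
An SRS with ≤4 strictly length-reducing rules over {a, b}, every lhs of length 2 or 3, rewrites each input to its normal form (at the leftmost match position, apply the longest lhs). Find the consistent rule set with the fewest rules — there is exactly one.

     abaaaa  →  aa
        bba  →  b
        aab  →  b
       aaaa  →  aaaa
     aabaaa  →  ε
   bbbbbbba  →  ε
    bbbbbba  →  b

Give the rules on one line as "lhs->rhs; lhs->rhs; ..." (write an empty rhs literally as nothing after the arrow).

  | abaaaa => baaa => aa
  | bba => b
  | aab => ab => b
  | aaaa

ab->b; aba->b; ba->; bbb->b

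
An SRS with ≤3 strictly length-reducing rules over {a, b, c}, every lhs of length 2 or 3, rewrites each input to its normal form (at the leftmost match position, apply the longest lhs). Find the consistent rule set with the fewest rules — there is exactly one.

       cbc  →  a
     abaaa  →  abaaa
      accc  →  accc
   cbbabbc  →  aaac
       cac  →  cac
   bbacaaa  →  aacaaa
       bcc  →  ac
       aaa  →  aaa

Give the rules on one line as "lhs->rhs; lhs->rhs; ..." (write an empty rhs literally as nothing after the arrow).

bb->a; bc->a; cb->b

  | cbc => bc => a
  | abaaa
  | accc
  | cbbabbc => bbabbc => aabbc => aaac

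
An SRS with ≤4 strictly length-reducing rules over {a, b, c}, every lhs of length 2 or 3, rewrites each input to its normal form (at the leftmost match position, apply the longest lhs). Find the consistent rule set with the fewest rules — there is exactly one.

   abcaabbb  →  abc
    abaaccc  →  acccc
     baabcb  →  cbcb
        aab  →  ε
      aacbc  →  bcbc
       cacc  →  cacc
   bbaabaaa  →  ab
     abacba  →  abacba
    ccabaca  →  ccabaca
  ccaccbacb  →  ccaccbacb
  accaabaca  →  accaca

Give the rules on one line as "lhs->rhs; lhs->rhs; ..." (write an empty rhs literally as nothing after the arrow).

  | abcaabbb => abcbbbb => abcbb => abc
  | abaaccc => acccc
  | baabcb => cbcb
  | aab => bb => ε

aa->b; aaa->ab; baa->c; bb->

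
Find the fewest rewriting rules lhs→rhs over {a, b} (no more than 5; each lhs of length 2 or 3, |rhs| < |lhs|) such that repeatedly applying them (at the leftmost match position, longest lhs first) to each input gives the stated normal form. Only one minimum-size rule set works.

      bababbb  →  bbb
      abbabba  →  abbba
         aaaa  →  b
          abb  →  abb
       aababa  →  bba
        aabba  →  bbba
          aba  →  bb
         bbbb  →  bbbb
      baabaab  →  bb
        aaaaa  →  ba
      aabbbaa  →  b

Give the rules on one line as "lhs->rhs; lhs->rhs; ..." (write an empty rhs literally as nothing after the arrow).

aa->b; aba->bb; baa->aa; bab->b

  | bababbb => babbb => bbb
  | abbabba => abbba
  | aaaa => baa => aa => b
  | abb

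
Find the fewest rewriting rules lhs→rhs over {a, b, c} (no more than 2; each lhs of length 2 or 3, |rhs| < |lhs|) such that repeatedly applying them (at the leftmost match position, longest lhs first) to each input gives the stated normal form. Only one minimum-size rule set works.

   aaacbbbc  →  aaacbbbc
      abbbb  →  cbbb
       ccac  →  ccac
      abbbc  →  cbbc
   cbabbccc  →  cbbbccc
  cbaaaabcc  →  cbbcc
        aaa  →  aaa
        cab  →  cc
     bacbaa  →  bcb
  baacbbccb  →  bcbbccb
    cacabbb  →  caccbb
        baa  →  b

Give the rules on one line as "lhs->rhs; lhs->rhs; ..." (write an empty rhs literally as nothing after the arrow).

  | aaacbbbc
  | abbbb => cbbb
  | ccac
  | abbbc => cbbc

ab->c; ba->b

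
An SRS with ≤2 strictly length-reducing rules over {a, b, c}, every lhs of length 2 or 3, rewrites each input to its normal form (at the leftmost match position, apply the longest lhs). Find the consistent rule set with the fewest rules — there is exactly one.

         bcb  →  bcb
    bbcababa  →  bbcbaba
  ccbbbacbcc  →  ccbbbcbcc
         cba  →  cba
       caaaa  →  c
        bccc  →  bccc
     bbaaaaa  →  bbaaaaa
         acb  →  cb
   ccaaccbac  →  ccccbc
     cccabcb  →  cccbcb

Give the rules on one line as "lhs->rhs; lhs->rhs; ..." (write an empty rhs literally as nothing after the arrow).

  | bcb
  | bbcababa => bbcbaba
  | ccbbbacbcc => ccbbbcbcc
  | cba

ac->c; ca->c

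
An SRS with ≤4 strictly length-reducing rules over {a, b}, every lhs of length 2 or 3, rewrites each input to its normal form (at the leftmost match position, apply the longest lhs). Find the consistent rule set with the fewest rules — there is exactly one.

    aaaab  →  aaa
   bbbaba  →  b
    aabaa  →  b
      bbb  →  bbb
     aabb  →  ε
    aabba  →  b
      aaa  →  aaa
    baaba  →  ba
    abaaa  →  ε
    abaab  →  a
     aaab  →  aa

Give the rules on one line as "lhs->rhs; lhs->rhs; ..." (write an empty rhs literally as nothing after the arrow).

  | aaaab => aaa
  | bbbaba => bbaa => b
  | aabaa => aba => b
  | bbb

ab->; aba->b; baa->; bab->a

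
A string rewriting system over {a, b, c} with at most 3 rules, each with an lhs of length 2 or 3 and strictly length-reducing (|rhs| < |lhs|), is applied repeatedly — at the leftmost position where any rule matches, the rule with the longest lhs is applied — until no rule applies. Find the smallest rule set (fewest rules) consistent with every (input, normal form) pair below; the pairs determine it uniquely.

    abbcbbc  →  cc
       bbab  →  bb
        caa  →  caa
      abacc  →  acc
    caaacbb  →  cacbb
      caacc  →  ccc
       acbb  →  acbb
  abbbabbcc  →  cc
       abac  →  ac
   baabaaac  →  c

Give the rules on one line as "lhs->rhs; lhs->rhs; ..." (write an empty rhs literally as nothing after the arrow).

aac->c; ab->; bc->c

  | abbcbbc => bcbbc => cbbc => cbc => cc
  | bbab => bb
  | caa
  | abacc => acc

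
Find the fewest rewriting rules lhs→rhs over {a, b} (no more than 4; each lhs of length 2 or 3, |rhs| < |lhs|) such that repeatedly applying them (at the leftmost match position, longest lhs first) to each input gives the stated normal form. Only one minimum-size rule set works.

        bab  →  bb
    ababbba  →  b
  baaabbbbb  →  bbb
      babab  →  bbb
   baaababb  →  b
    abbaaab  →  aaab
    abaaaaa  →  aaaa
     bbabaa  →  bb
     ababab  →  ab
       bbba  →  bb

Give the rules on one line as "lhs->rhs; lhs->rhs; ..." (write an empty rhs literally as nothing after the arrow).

abb->; ba->; baa->; bab->bb

  | bab => bb
  | ababbba => abbbba => bba => b
  | baaabbbbb => abbbbb => bbb
  | babab => bbab => bbb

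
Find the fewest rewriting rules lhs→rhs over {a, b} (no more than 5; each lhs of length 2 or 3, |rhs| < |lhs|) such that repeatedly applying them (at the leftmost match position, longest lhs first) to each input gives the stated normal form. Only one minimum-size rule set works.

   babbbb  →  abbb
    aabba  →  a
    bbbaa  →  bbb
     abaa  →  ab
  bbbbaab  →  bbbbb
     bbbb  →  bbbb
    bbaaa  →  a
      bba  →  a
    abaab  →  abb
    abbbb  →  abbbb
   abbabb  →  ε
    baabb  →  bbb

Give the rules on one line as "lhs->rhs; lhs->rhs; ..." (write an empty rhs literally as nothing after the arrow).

  | babbbb => abbb
  | aabba => bba => ba => a
  | bbbaa => bbb
  | abaa => ab

aa->; ba->a; baa->b; bab->a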